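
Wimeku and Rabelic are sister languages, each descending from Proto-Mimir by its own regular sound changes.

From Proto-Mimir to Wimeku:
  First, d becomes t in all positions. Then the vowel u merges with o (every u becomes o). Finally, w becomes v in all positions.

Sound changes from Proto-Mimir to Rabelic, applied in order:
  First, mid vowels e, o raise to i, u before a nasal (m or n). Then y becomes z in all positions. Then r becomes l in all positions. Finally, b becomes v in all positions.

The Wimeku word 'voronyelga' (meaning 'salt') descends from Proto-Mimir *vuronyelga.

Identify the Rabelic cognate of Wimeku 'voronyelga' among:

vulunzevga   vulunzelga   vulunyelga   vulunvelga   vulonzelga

Rabelic: start from *vuronyelga.
  rule 1 (pre-nasal raising): vuronyelga → vurunyelga
  rule 2 (unconditioned shift): vurunyelga → vurunzelga
  rule 3 (unconditioned shift): vurunzelga → vulunzelga
  rule 4: no change — vulunzelga
  ⇒ Rabelic vulunzelga
Among the options, 'vulunzelga' alone shows every Rabelic change applied in order.

vulunzelga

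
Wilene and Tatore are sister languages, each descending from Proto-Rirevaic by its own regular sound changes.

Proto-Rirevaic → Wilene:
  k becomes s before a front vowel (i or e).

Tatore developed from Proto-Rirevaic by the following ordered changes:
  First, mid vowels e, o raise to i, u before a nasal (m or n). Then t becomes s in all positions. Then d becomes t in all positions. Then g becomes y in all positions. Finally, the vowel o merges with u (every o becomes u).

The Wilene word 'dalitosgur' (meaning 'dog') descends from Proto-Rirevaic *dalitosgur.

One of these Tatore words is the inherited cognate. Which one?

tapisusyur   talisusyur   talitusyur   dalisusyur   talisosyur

Tatore: *dalitosgur > dalisosgur > talisosgur > talisosyur > talisusyur  (by unconditioned shift, unconditioned shift, unconditioned shift, vowel merger)
The other candidates each miss or misapply at least one Tatore change.

talisusyur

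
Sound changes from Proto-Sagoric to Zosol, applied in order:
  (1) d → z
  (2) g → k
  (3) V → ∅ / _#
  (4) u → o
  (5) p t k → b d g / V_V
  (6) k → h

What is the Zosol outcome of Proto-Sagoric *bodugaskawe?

bozogashaw

Zosol: *bodugaskawe > bozugaskawe > bozukaskawe > bozukaskaw > bozokaskaw > bozogaskaw > bozogashaw  (by unconditioned shift, unconditioned shift, apocope, vowel merger, intervocalic voicing, unconditioned shift)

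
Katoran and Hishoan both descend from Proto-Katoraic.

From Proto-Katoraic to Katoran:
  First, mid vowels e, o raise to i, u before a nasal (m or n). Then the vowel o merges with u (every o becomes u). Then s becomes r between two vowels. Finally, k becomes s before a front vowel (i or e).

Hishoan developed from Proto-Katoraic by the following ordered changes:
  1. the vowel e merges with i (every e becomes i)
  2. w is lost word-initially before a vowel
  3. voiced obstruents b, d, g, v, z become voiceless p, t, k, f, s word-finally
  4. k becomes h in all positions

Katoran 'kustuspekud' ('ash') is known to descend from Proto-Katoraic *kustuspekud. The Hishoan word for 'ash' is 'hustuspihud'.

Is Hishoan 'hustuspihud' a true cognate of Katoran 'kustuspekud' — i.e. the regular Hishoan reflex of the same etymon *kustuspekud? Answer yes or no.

Derive the expected Hishoan reflex of *kustuspekud:
Hishoan: start from *kustuspekud.
  rule 1 (vowel merger): kustuspekud → kustuspikud
  rule 2: no change — kustuspikud
  rule 3 (final devoicing): kustuspikud → kustuspikut
  rule 4 (unconditioned shift): kustuspikut → hustuspihut
  ⇒ Hishoan hustuspihut
The regular Hishoan reflex would be 'hustuspihut', but the attested form is 'hustuspihud'. The correspondence is irregular, so they are not cognates (the Hishoan form has a different source).

no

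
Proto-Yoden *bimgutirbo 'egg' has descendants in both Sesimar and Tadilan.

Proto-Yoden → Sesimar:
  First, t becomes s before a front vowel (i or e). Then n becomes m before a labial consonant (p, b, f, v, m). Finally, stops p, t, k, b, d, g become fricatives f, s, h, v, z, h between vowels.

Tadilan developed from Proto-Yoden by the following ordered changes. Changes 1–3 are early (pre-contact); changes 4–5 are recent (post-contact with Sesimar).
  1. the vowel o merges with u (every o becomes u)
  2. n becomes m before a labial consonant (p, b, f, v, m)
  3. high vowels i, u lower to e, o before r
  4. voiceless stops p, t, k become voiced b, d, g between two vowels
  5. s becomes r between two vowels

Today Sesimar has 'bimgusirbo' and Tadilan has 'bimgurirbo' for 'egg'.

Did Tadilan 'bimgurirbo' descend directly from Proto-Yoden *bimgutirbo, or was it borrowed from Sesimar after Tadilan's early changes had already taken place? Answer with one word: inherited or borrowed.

If inherited, *bimgutirbo would pass through all of Tadilan's changes:
Tadilan: *bimgutirbo
  bimgutirbo → bimgutirbu   [vowel merger]
  bimgutirbu (rule 2 does not apply)
  bimgutirbu → bimguterbu   [pre-rhotic lowering]
  bimguterbu → bimguderbu   [intervocalic voicing]
  bimguderbu (rule 5 does not apply)
  giving Tadilan bimguderbu.
If borrowed from Sesimar 'bimgusirbo' after the early changes, it would undergo only the recent ones:
  rule 4 (intervocalic voicing): no change (bimgusirbo)
  rule 5 (rhotacism): bimgusirbo → bimgurirbo
  ⇒ as a loan: bimgurirbo
Tadilan 'bimgurirbo' matches the loan outcome 'bimgurirbo', not the inherited 'bimguderbu' — it skipped the early Tadilan changes, so it was borrowed from Sesimar.

borrowed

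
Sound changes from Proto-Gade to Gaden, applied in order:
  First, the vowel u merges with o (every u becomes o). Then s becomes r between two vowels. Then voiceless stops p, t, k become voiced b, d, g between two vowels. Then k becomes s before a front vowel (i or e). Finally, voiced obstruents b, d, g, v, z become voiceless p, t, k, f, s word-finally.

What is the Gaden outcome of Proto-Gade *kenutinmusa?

senodinmora

Gaden: start from *kenutinmusa.
  rule 1 (vowel merger): kenutinmusa → kenotinmosa
  rule 2 (rhotacism): kenotinmosa → kenotinmora
  rule 3 (intervocalic voicing): kenotinmora → kenodinmora
  rule 4 (palatalisation): kenodinmora → senodinmora
  rule 5: no change — senodinmora
  ⇒ Gaden senodinmora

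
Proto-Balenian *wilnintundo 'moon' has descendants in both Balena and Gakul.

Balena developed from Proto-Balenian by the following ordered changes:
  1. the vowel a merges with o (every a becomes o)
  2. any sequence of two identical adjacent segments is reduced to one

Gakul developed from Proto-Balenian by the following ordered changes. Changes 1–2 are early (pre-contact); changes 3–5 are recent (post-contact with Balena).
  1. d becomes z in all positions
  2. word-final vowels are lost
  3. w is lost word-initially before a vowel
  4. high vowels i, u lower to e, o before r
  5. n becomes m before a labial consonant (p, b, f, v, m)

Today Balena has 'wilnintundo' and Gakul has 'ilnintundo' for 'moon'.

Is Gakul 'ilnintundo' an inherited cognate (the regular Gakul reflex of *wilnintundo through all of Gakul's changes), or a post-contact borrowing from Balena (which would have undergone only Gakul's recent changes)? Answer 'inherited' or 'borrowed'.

If inherited, *wilnintundo would pass through all of Gakul's changes:
Gakul: start from *wilnintundo.
  rule 1 (unconditioned shift): wilnintundo → wilnintunzo
  rule 2 (apocope): wilnintunzo → wilnintunz
  rule 3 (glide loss): wilnintunz → ilnintunz
  rule 4: no change — ilnintunz
  rule 5: no change — ilnintunz
  ⇒ Gakul ilnintunz
If borrowed from Balena 'wilnintundo' after the early changes, it would undergo only the recent ones:
  rule 3 (glide loss): wilnintundo → ilnintundo
  rule 4 (pre-rhotic lowering): no change (ilnintundo)
  rule 5 (nasal place assimilation): no change (ilnintundo)
  ⇒ as a loan: ilnintundo
Gakul 'ilnintundo' matches the loan outcome 'ilnintundo', not the inherited 'ilnintunz' — it skipped the early Gakul changes, so it was borrowed from Balena.

borrowed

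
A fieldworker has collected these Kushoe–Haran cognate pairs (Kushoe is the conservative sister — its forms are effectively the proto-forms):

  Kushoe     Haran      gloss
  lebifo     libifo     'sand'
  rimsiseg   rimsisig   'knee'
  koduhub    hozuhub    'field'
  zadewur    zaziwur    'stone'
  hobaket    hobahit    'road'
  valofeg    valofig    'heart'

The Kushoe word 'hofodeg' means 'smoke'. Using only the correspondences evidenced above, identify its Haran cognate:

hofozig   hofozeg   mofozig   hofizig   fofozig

hofozig

zadewur ~ zaziwur — Kushoe d corresponds to Haran z between vowels (before a front vowel).
rimsiseg ~ rimsisig, zadewur ~ zaziwur — Kushoe e corresponds to Haran i after a consonant, before a consonant other than r, m, n, p, b, f, v.
Applying these to Kushoe 'hofodeg':
  hofodeg → hofozeg   (d→z between vowels (before a front vowel))
  hofozeg → hofozig   (e→i after a consonant, before a consonant other than r, m, n, p, b, f, v)
So the Haran cognate is 'hofozig'.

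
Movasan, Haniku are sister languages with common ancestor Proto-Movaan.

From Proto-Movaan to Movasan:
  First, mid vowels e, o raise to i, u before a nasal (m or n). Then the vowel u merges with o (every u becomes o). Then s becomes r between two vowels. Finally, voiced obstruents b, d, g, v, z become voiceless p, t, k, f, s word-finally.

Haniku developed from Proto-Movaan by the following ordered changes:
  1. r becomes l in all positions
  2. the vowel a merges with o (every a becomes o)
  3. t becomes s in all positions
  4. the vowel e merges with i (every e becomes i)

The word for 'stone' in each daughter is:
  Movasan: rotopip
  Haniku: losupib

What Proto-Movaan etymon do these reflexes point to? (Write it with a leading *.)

Position 7: Movasan has p, Haniku has b. Haniku preserves b here (none of its changes turn any other segment into b), so the proto-segment is *b.
Position 1: Movasan has r, Haniku has l. Taking the neighbouring segments as reconstructed: Movasan r can only go back to *r; Haniku l could go back to *l or *r — the one source consistent with every daughter is *r.
Continuing position by position gives *rotupib; check it forward:
Movasan: *rotupib
  rotupib (rule 1 does not apply)
  rotupib → rotopib   [vowel merger]
  rotopib (rule 3 does not apply)
  rotopib → rotopip   [final devoicing]
  giving Movasan rotopip.
Haniku: *rotupib > lotupib > losupib  (by unconditioned shift, unconditioned shift)
*rotupib is the unique common source.

*rotupib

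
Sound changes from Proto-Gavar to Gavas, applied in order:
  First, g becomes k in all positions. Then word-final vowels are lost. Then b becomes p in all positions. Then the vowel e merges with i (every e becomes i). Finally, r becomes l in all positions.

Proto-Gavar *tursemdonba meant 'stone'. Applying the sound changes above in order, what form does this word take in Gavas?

tulsimdonp

Gavas: *tursemdonba
  tursemdonba (rule 1 does not apply)
  tursemdonba → tursemdonb   [apocope]
  tursemdonb → tursemdonp   [unconditioned shift]
  tursemdonp → tursimdonp   [vowel merger]
  tursimdonp → tulsimdonp   [unconditioned shift]
  giving Gavas tulsimdonp.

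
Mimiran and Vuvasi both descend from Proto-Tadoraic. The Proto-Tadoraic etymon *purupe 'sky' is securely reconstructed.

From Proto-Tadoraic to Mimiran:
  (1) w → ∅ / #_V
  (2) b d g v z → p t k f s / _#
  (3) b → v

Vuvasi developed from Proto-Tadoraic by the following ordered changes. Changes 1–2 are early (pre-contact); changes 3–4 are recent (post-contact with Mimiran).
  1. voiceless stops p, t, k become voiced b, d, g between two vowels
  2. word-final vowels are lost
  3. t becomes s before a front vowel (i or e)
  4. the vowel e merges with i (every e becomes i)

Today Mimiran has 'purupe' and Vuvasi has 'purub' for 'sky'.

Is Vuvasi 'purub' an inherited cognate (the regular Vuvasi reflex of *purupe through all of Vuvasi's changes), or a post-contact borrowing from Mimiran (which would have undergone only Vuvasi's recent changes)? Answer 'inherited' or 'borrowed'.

If inherited, *purupe would pass through all of Vuvasi's changes:
Vuvasi: *purupe
  purupe → purube   [intervocalic voicing]
  purube → purub   [apocope]
  purub (rule 3 does not apply)
  purub (rule 4 does not apply)
  giving Vuvasi purub.
If borrowed from Mimiran 'purupe' after the early changes, it would undergo only the recent ones:
  rule 3 (palatalisation): no change (purupe)
  rule 4 (vowel merger): purupe → purupi
  ⇒ as a loan: purupi
Vuvasi 'purub' matches the inherited outcome exactly, so it is an inherited cognate, not a loan.

inherited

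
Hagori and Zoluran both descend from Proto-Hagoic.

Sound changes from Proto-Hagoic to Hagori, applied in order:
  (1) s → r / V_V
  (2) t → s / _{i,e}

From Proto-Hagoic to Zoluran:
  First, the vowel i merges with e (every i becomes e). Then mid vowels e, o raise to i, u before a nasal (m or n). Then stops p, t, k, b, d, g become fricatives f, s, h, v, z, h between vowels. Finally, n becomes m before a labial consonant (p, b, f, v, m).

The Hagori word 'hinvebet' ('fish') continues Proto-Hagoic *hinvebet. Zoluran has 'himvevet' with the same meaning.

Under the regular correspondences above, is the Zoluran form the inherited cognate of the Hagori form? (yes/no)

Derive the expected Zoluran reflex of *hinvebet:
Zoluran: start from *hinvebet.
  rule 1 (vowel merger): hinvebet → henvebet
  rule 2 (pre-nasal raising): henvebet → hinvebet
  rule 3 (intervocalic lenition): hinvebet → hinvevet
  rule 4 (nasal place assimilation): hinvevet → himvevet
  ⇒ Zoluran himvevet
Zoluran 'himvevet' matches the regular reflex exactly, so the pair is cognate.

yes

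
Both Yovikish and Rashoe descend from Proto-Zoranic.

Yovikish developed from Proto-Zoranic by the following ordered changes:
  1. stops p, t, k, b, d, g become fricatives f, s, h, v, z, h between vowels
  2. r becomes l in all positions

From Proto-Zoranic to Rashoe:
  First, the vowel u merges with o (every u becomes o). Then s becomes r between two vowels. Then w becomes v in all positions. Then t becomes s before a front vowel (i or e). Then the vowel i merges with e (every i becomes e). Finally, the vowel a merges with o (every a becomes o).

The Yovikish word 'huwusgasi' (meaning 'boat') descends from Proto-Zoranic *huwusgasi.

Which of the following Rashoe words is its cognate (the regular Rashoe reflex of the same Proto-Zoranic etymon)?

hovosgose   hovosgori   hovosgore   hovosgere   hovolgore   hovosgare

hovosgore

Rashoe: start from *huwusgasi.
  rule 1 (vowel merger): huwusgasi → howosgasi
  rule 2 (rhotacism): howosgasi → howosgari
  rule 3 (unconditioned shift): howosgari → hovosgari
  rule 4: no change — hovosgari
  rule 5 (vowel merger): hovosgari → hovosgare
  rule 6 (vowel merger): hovosgare → hovosgore
  ⇒ Rashoe hovosgore
Among the options, 'hovosgore' alone shows every Rashoe change applied in order.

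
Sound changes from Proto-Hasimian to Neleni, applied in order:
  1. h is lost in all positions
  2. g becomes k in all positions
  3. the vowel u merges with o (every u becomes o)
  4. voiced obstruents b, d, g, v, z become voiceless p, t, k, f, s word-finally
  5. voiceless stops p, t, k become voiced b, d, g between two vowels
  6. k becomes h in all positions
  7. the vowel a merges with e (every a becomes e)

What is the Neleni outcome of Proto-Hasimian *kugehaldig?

Neleni: start from *kugehaldig.
  rule 1 (h-loss): kugehaldig → kugealdig
  rule 2 (unconditioned shift): kugealdig → kukealdik
  rule 3 (vowel merger): kukealdik → kokealdik
  rule 4: no change — kokealdik
  rule 5 (intervocalic voicing): kokealdik → kogealdik
  rule 6 (unconditioned shift): kogealdik → hogealdih
  rule 7 (vowel merger): hogealdih → hogeeldih
  ⇒ Neleni hogeeldih

hogeeldih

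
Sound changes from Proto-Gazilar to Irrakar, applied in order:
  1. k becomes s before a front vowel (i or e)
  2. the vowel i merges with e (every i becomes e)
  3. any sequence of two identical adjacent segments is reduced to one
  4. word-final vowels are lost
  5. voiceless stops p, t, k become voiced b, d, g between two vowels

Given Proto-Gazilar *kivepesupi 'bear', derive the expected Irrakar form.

Irrakar: *kivepesupi > sivepesupi > sevepesupe > sevepesup > sevebesup  (by palatalisation, vowel merger, apocope, intervocalic voicing)

sevebesup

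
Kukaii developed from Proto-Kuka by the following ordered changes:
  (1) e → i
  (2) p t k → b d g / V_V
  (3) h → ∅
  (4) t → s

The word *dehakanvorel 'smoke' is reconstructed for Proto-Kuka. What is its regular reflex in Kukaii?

diaganvoril

Kukaii: *dehakanvorel > dihakanvoril > dihaganvoril > diaganvoril  (by vowel merger, intervocalic voicing, h-loss)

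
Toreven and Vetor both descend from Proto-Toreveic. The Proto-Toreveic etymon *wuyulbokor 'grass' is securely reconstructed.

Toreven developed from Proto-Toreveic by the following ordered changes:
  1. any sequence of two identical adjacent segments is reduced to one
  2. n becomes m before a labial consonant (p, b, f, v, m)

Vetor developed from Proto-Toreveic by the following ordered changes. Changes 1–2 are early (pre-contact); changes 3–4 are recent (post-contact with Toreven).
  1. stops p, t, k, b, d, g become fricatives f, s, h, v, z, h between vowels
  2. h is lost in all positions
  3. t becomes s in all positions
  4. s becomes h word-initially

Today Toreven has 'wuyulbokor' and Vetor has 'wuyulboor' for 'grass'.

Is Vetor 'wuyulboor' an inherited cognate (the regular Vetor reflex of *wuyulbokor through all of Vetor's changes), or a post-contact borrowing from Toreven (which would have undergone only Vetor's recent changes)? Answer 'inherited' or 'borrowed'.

If inherited, *wuyulbokor would pass through all of Vetor's changes:
Vetor: start from *wuyulbokor.
  rule 1 (intervocalic lenition): wuyulbokor → wuyulbohor
  rule 2 (h-loss): wuyulbohor → wuyulboor
  rule 3: no change — wuyulboor
  rule 4: no change — wuyulboor
  ⇒ Vetor wuyulboor
If borrowed from Toreven 'wuyulbokor' after the early changes, it would undergo only the recent ones:
  rule 3 (unconditioned shift): no change (wuyulbokor)
  rule 4 (debuccalisation): no change (wuyulbokor)
  ⇒ as a loan: wuyulbokor
Vetor 'wuyulboor' matches the inherited outcome exactly, so it is an inherited cognate, not a loan.

inherited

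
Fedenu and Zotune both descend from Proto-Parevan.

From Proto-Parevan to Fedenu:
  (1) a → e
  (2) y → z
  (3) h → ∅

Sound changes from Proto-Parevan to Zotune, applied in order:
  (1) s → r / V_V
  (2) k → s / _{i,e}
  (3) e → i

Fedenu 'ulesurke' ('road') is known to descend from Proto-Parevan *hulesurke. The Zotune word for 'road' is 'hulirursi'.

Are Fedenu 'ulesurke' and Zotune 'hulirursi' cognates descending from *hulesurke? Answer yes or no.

Derive the expected Zotune reflex of *hulesurke:
Zotune: *hulesurke
  hulesurke → hulerurke   [rhotacism]
  hulerurke → hulerurse   [palatalisation]
  hulerurse → hulirursi   [vowel merger]
  giving Zotune hulirursi.
Zotune 'hulirursi' matches the regular reflex exactly, so the pair is cognate.

yes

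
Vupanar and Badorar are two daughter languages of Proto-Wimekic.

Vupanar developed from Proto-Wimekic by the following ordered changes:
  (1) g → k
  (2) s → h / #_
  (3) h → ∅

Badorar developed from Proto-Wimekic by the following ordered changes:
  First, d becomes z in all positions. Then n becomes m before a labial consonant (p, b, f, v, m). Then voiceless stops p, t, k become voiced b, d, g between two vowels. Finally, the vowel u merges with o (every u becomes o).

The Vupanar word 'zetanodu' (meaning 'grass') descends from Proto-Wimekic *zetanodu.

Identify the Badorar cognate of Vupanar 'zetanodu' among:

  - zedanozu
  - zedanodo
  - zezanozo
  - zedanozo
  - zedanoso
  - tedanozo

zedanozo

Badorar: *zetanodu > zetanozu > zedanozu > zedanozo  (by unconditioned shift, intervocalic voicing, vowel merger)
Among the options, 'zedanozo' alone shows every Badorar change applied in order.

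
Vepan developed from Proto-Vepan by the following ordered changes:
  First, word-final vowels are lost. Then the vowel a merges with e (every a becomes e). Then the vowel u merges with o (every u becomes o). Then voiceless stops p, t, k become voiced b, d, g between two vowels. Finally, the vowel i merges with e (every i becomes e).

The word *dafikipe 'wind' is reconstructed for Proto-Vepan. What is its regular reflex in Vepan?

defegep

Vepan: *dafikipe
  dafikipe → dafikip   [apocope]
  dafikip → defikip   [vowel merger]
  defikip (rule 3 does not apply)
  defikip → defigip   [intervocalic voicing]
  defigip → defegep   [vowel merger]
  giving Vepan defegep.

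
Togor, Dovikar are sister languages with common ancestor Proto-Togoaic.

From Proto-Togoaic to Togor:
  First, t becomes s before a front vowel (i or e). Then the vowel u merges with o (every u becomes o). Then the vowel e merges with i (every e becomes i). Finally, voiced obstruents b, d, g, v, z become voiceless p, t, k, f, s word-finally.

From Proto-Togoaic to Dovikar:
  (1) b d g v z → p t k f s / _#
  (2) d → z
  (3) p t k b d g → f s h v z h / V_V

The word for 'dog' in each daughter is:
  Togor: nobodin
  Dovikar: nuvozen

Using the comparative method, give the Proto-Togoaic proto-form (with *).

Position 6: Togor has i, Dovikar has e. Dovikar preserves e here (none of its changes turn any other segment into e), so the proto-segment is *e.
Position 3: Togor has b, Dovikar has v. Togor preserves b here (none of its changes turn any other segment into b), so the proto-segment is *b.
Verify the candidate proto-form against each daughter:
Togor: start from *nuboden.
  rule 1: no change — nuboden
  rule 2 (vowel merger): nuboden → noboden
  rule 3 (vowel merger): noboden → nobodin
  rule 4: no change — nobodin
  ⇒ Togor nobodin
Dovikar: *nuboden
  nuboden (rule 1 does not apply)
  nuboden → nubozen   [unconditioned shift]
  nubozen → nuvozen   [intervocalic lenition]
  giving Dovikar nuvozen.
Only *nuboden yields all of Togor nobodin, Dovikar nuvozen.

*nuboden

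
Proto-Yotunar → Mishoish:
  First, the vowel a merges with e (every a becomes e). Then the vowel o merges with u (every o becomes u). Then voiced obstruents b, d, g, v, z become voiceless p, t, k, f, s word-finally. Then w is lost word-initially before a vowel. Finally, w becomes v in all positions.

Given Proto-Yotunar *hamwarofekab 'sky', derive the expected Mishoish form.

hemverufekep

Mishoish: start from *hamwarofekab.
  rule 1 (vowel merger): hamwarofekab → hemwerofekeb
  rule 2 (vowel merger): hemwerofekeb → hemwerufekeb
  rule 3 (final devoicing): hemwerufekeb → hemwerufekep
  rule 4: no change — hemwerufekep
  rule 5 (unconditioned shift): hemwerufekep → hemverufekep
  ⇒ Mishoish hemverufekep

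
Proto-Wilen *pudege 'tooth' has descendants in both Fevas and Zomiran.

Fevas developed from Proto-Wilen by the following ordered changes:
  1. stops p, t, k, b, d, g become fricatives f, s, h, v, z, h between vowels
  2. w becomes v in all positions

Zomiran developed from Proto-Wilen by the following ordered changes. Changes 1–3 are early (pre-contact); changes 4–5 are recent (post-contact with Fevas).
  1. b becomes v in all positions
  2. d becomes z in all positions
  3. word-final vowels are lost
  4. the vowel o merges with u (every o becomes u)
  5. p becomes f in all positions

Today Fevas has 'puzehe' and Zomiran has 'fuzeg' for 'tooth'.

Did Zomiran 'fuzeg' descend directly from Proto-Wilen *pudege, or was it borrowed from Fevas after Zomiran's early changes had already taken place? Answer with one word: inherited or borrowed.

If inherited, *pudege would pass through all of Zomiran's changes:
Zomiran: *pudege
  pudege (rule 1 does not apply)
  pudege → puzege   [unconditioned shift]
  puzege → puzeg   [apocope]
  puzeg (rule 4 does not apply)
  puzeg → fuzeg   [unconditioned shift]
  giving Zomiran fuzeg.
If borrowed from Fevas 'puzehe' after the early changes, it would undergo only the recent ones:
  rule 4 (vowel merger): no change (puzehe)
  rule 5 (unconditioned shift): puzehe → fuzehe
  ⇒ as a loan: fuzehe
Zomiran 'fuzeg' matches the inherited outcome exactly, so it is an inherited cognate, not a loan.

inherited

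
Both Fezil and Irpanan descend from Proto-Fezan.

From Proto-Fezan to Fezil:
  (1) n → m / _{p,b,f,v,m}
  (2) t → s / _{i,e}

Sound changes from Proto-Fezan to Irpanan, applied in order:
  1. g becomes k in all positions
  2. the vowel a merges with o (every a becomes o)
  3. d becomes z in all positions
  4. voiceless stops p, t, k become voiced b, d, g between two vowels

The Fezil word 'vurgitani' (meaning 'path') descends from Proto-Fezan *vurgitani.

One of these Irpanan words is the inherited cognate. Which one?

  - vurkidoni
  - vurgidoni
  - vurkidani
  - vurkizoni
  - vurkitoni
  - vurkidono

Irpanan: *vurgitani > vurkitani > vurkitoni > vurkidoni  (by unconditioned shift, vowel merger, intervocalic voicing)

vurkidoni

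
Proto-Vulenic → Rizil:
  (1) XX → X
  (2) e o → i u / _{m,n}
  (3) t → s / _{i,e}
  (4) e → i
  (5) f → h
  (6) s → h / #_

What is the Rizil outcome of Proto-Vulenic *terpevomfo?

Rizil: *terpevomfo
  terpevomfo (rule 1 does not apply)
  terpevomfo → terpevumfo   [pre-nasal raising]
  terpevumfo → serpevumfo   [palatalisation]
  serpevumfo → sirpivumfo   [vowel merger]
  sirpivumfo → sirpivumho   [unconditioned shift]
  sirpivumho → hirpivumho   [debuccalisation]
  giving Rizil hirpivumho.

hirpivumho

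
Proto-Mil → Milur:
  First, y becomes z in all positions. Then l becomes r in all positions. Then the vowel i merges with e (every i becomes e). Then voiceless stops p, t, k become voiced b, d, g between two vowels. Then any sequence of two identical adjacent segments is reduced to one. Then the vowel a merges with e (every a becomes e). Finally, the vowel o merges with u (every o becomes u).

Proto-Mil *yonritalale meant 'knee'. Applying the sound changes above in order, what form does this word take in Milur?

zunrederere

Milur: *yonritalale
  yonritalale → zonritalale   [unconditioned shift]
  zonritalale → zonritarare   [unconditioned shift]
  zonritarare → zonretarare   [vowel merger]
  zonretarare → zonredarare   [intervocalic voicing]
  zonredarare (rule 5 does not apply)
  zonredarare → zonrederere   [vowel merger]
  zonrederere → zunrederere   [vowel merger]
  giving Milur zunrederere.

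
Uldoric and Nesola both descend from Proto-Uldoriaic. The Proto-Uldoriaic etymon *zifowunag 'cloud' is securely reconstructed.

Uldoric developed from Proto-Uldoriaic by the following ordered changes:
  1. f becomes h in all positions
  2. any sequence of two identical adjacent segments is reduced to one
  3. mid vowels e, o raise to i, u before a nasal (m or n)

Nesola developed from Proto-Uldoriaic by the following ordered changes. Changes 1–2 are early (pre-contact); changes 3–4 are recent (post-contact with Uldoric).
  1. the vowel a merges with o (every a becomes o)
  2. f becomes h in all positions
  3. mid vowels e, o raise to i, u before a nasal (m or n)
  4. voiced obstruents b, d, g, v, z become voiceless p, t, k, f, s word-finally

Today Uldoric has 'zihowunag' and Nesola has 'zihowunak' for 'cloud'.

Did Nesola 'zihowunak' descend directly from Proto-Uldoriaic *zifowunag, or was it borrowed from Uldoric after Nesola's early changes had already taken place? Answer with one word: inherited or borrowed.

borrowed

If inherited, *zifowunag would pass through all of Nesola's changes:
Nesola: *zifowunag > zifowunog > zihowunog > zihowunok  (by vowel merger, unconditioned shift, final devoicing)
If borrowed from Uldoric 'zihowunag' after the early changes, it would undergo only the recent ones:
  rule 3 (pre-nasal raising): no change (zihowunag)
  rule 4 (final devoicing): zihowunag → zihowunak
  ⇒ as a loan: zihowunak
Nesola 'zihowunak' matches the loan outcome 'zihowunak', not the inherited 'zihowunok' — it skipped the early Nesola changes, so it was borrowed from Uldoric.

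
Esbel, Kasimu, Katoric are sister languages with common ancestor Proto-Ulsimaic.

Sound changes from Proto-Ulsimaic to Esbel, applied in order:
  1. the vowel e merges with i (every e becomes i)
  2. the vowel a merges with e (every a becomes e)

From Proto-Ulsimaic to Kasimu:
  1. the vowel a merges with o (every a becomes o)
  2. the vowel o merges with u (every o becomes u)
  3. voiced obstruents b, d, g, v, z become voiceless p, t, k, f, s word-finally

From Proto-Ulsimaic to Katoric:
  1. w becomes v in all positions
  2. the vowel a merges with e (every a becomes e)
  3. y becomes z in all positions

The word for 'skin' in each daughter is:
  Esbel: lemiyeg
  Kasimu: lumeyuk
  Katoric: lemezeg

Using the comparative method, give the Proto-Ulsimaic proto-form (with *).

*lameyag

Position 4: Esbel has i, Kasimu has e, Katoric has e. Kasimu preserves e here (none of its changes turn any other segment into e), so the proto-segment is *e.
Position 6: Esbel has e, Kasimu has u, Katoric has e. In Esbel, e can only continue *a, so the proto-segment is *a.
Position 2: Esbel has e, Kasimu has u, Katoric has e. In Esbel, e can only continue *a, so the proto-segment is *a.
Continuing position by position gives *lameyag; check it forward:
Esbel: *lameyag > lamiyag > lemiyeg  (by vowel merger, vowel merger)
Kasimu: *lameyag
  lameyag → lomeyog   [vowel merger]
  lomeyog → lumeyug   [vowel merger]
  lumeyug → lumeyuk   [final devoicing]
  giving Kasimu lumeyuk.
Katoric: start from *lameyag.
  rule 1: no change — lameyag
  rule 2 (vowel merger): lameyag → lemeyeg
  rule 3 (unconditioned shift): lemeyeg → lemezeg
  ⇒ Katoric lemezeg
Only *lameyag yields all of Esbel lemiyeg, Kasimu lumeyuk, Katoric lemezeg.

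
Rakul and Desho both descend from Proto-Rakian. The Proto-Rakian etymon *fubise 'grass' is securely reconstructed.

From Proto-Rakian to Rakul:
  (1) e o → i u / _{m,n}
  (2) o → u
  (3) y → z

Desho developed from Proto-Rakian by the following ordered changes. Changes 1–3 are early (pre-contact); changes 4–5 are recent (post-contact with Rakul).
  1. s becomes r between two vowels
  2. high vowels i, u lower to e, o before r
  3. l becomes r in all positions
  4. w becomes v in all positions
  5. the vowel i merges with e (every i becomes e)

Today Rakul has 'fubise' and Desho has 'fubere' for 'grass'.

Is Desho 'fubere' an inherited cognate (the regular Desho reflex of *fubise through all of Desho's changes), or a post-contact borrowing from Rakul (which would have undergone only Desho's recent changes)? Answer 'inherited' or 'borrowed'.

inherited

If inherited, *fubise would pass through all of Desho's changes:
Desho: start from *fubise.
  rule 1 (rhotacism): fubise → fubire
  rule 2 (pre-rhotic lowering): fubire → fubere
  rule 3: no change — fubere
  rule 4: no change — fubere
  rule 5: no change — fubere
  ⇒ Desho fubere
If borrowed from Rakul 'fubise' after the early changes, it would undergo only the recent ones:
  rule 4 (unconditioned shift): no change (fubise)
  rule 5 (vowel merger): fubise → fubese
  ⇒ as a loan: fubese
Desho 'fubere' matches the inherited outcome exactly, so it is an inherited cognate, not a loan.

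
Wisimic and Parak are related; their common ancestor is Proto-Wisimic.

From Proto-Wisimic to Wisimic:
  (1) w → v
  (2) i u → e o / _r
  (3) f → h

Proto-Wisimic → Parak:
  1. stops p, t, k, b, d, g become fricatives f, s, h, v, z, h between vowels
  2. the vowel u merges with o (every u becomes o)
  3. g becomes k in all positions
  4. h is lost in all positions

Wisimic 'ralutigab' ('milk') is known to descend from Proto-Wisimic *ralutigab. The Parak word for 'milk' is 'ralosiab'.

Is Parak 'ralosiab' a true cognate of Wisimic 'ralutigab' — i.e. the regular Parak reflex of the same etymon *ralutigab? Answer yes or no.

yes

Derive the expected Parak reflex of *ralutigab:
Parak: *ralutigab > ralusihab > ralosihab > ralosiab  (by intervocalic lenition, vowel merger, h-loss)
Parak 'ralosiab' matches the regular reflex exactly, so the pair is cognate.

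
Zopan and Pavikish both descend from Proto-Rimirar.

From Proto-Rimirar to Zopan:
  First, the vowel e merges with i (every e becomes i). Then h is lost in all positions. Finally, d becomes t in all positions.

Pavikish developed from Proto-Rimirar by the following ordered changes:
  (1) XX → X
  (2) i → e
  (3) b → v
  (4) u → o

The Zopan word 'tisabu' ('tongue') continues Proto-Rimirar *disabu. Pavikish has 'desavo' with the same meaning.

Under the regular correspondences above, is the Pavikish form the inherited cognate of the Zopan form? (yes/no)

yes

Derive the expected Pavikish reflex of *disabu:
Pavikish: *disabu
  disabu (rule 1 does not apply)
  disabu → desabu   [vowel merger]
  desabu → desavu   [unconditioned shift]
  desavu → desavo   [vowel merger]
  giving Pavikish desavo.
Pavikish 'desavo' matches the regular reflex exactly, so the pair is cognate.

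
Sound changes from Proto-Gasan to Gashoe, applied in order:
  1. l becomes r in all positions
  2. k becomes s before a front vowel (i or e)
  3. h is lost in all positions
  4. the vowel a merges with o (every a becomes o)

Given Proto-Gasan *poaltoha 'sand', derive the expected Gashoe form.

poortoo

Gashoe: *poaltoha
  poaltoha → poartoha   [unconditioned shift]
  poartoha (rule 2 does not apply)
  poartoha → poartoa   [h-loss]
  poartoa → poortoo   [vowel merger]
  giving Gashoe poortoo.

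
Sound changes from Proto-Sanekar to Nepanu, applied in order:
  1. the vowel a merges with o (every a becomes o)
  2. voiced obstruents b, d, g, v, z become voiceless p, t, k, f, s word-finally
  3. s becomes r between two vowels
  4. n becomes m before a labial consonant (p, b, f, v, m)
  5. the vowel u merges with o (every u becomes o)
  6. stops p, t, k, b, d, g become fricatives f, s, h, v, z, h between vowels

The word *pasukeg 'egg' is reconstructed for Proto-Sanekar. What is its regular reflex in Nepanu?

Nepanu: *pasukeg
  pasukeg → posukeg   [vowel merger]
  posukeg → posukek   [final devoicing]
  posukek → porukek   [rhotacism]
  porukek (rule 4 does not apply)
  porukek → porokek   [vowel merger]
  porokek → porohek   [intervocalic lenition]
  giving Nepanu porohek.

porohek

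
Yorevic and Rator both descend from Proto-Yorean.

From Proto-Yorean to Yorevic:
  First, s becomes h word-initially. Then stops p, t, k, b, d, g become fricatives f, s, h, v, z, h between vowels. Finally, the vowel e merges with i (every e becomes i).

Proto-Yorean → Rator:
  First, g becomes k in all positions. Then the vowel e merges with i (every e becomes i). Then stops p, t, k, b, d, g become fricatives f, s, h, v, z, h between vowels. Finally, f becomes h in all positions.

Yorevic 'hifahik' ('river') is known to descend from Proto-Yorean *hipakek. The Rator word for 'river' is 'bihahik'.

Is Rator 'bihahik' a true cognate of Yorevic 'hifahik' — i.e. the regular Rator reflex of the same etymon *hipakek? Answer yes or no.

no

Derive the expected Rator reflex of *hipakek:
Rator: *hipakek > hipakik > hifahik > hihahik  (by vowel merger, intervocalic lenition, unconditioned shift)
The regular Rator reflex would be 'hihahik', but the attested form is 'bihahik'. The correspondence is irregular, so they are not cognates (the Rator form has a different source).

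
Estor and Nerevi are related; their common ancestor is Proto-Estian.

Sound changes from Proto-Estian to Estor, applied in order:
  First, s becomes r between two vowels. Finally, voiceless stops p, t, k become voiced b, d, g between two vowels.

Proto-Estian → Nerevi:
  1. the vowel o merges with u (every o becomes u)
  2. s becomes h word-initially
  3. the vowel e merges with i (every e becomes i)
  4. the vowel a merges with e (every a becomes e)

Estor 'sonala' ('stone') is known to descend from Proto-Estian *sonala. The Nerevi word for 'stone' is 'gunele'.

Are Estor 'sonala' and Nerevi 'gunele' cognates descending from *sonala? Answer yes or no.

no

Derive the expected Nerevi reflex of *sonala:
Nerevi: *sonala
  sonala → sunala   [vowel merger]
  sunala → hunala   [debuccalisation]
  hunala (rule 3 does not apply)
  hunala → hunele   [vowel merger]
  giving Nerevi hunele.
The regular Nerevi reflex would be 'hunele', but the attested form is 'gunele'. The correspondence is irregular, so they are not cognates (the Nerevi form has a different source).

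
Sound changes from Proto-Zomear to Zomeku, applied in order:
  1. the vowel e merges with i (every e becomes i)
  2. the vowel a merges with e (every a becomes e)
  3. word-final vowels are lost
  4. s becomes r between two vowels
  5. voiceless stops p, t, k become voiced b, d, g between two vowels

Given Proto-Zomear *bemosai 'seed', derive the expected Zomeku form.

Zomeku: *bemosai > bimosai > bimosei > bimose > bimore  (by vowel merger, vowel merger, apocope, rhotacism)

bimore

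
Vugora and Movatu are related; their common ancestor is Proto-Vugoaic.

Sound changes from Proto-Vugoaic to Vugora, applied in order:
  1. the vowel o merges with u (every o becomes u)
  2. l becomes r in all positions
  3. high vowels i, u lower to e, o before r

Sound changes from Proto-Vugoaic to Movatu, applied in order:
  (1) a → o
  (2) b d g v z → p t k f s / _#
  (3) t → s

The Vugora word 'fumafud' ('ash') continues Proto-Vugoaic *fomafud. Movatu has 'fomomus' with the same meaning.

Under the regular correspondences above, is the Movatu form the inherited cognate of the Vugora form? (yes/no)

no

Derive the expected Movatu reflex of *fomafud:
Movatu: *fomafud > fomofud > fomofut > fomofus  (by vowel merger, final devoicing, unconditioned shift)
The regular Movatu reflex would be 'fomofus', but the attested form is 'fomomus'. The correspondence is irregular, so they are not cognates (the Movatu form has a different source).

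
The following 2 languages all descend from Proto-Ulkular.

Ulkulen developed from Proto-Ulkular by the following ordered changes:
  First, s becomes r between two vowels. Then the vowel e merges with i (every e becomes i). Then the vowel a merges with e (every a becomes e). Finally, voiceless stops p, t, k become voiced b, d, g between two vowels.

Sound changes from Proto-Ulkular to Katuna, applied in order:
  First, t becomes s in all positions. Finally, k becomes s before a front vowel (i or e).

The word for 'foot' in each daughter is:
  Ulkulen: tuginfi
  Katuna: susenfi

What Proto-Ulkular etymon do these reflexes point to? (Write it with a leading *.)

*tukenfi

Position 4: Ulkulen has i, Katuna has e. Katuna preserves e here (none of its changes turn any other segment into e), so the proto-segment is *e.
Position 3: Ulkulen has g, Katuna has s. Taking the neighbouring segments as reconstructed: Ulkulen g could go back to *k or *g; Katuna s could go back to *t or *k or *s — the one source consistent with every daughter is *k.
Position 1: Ulkulen has t, Katuna has s. Ulkulen preserves t here (none of its changes turn any other segment into t), so the proto-segment is *t.
Verify the candidate proto-form against each daughter:
Ulkulen: *tukenfi
  tukenfi (rule 1 does not apply)
  tukenfi → tukinfi   [vowel merger]
  tukinfi (rule 3 does not apply)
  tukinfi → tuginfi   [intervocalic voicing]
  giving Ulkulen tuginfi.
Katuna: *tukenfi
  tukenfi → sukenfi   [unconditioned shift]
  sukenfi → susenfi   [palatalisation]
  giving Katuna susenfi.
No other proto-form is consistent with every reflex, so the reconstruction is *tukenfi.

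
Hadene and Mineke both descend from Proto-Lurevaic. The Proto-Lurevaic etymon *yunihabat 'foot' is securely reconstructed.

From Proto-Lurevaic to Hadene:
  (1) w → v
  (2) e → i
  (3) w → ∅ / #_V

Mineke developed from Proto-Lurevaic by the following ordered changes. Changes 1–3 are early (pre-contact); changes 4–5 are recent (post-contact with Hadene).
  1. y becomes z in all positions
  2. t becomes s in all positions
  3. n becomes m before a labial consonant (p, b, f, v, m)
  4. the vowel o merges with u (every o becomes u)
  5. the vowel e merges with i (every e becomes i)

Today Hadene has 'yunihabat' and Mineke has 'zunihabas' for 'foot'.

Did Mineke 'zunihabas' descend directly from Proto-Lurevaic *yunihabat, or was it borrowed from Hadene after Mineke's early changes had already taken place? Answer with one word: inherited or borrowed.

inherited

If inherited, *yunihabat would pass through all of Mineke's changes:
Mineke: start from *yunihabat.
  rule 1 (unconditioned shift): yunihabat → zunihabat
  rule 2 (unconditioned shift): zunihabat → zunihabas
  rule 3: no change — zunihabas
  rule 4: no change — zunihabas
  rule 5: no change — zunihabas
  ⇒ Mineke zunihabas
If borrowed from Hadene 'yunihabat' after the early changes, it would undergo only the recent ones:
  rule 4 (vowel merger): no change (yunihabat)
  rule 5 (vowel merger): no change (yunihabat)
  ⇒ as a loan: yunihabat
Mineke 'zunihabas' matches the inherited outcome exactly, so it is an inherited cognate, not a loan.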